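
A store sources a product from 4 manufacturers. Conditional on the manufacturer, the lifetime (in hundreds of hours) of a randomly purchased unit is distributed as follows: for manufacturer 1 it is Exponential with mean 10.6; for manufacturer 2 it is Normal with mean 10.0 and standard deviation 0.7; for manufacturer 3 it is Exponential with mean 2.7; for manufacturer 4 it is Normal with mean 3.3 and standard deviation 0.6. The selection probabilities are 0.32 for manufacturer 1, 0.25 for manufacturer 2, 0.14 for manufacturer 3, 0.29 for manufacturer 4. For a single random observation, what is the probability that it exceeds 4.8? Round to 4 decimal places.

0.4789

Conditional on each manufacturer, P(X > 4.8): 1: 0.635826; 2: 1; 3: 0.169013; 4: 0.00620967.
By total probability, P(X > 4.8) = 0.32·0.635826 + 0.25·1 + 0.14·0.169013 + 0.29·0.00620967 = 0.478927.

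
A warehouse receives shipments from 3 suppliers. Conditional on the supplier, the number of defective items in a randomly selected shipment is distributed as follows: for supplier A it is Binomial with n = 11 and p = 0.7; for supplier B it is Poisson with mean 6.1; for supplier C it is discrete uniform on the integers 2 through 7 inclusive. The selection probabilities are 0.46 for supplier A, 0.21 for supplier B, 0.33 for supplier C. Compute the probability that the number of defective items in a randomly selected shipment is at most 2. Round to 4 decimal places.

0.0674

Conditional on each supplier, P(X ≤ 2): A: 0.000577696; B: 0.0576529; C: 0.166667.
By total probability, P(X ≤ 2) = 0.46·0.000577696 + 0.21·0.0576529 + 0.33·0.166667 = 0.0673729.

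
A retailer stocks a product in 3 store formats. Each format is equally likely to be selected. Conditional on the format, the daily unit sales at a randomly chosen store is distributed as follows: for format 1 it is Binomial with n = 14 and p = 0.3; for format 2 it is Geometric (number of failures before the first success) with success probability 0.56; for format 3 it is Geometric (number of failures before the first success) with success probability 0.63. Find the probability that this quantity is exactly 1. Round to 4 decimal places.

Conditional on each format, P(X = 1): 1: 0.0406934; 2: 0.2464; 3: 0.2331.
By total probability, P(X = 1) = 0.333333·0.0406934 + 0.333333·0.2464 + 0.333333·0.2331 = 0.173398.

0.1734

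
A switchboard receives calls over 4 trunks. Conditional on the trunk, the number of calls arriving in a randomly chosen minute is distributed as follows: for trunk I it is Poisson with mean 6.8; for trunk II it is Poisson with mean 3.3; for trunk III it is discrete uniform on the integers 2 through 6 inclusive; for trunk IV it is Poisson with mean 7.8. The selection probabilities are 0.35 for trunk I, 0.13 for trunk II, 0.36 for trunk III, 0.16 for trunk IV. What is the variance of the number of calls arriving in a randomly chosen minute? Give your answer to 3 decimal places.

Per component, I: μ=6.8, E[X²]=53.04; II: μ=3.3, E[X²]=14.19; III: μ=4, E[X²]=18; IV: μ=7.8, E[X²]=68.64.
E[X] = 0.35·6.8 + 0.13·3.3 + 0.36·4 + 0.16·7.8 = 5.497.
E[X²] = 0.35·53.04 + 0.13·14.19 + 0.36·18 + 0.16·68.64 = 37.8711.
Var(X) = E[X²] − (E[X])² = 37.8711 − 30.217 = 7.65409.

7.654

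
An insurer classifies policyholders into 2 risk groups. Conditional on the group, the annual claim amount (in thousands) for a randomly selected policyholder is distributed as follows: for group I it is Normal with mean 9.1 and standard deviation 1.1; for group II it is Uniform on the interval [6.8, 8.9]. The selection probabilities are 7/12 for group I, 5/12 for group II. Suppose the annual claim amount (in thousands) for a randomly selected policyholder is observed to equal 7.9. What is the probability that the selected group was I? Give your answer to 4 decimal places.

0.3703

Likelihoods f(7.9 | ·): I: 0.20003; II: 0.47619.
Posterior ∝ prior × likelihood. Numerator for I: 0.583333·0.20003 = 0.116684.
Normalizing constant: 0.583333·0.20003 + 0.416667·0.47619 = 0.315097.
P(I | observation) = 0.116684 / 0.315097 = 0.370312.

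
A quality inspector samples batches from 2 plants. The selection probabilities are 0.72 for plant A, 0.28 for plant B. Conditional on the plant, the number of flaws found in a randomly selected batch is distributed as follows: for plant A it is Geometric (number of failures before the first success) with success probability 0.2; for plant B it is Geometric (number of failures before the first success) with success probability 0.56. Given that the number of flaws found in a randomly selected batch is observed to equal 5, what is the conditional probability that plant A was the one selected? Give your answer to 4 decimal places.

0.9480

Likelihoods P(X=5 | ·): A: 0.065536; B: 0.00923531.
Posterior ∝ prior × likelihood. Numerator for A: 0.72·0.065536 = 0.0471859.
Normalizing constant: 0.72·0.065536 + 0.28·0.00923531 = 0.0497718.
P(A | observation) = 0.0471859 / 0.0497718 = 0.948045.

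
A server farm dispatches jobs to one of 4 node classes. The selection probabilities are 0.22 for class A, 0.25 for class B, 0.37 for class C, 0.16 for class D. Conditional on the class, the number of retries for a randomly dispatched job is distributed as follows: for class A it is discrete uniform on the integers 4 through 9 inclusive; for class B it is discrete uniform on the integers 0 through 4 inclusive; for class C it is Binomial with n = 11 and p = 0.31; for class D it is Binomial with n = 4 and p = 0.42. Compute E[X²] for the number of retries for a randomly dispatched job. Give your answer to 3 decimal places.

For each component E[X²] = Var + (mean)², giving A: 45.1667; B: 6; C: 13.981; D: 3.7968.
Overall E[X²] = 0.22·45.1667 + 0.25·6 + 0.37·13.981 + 0.16·3.7968 = 17.2171.

17.217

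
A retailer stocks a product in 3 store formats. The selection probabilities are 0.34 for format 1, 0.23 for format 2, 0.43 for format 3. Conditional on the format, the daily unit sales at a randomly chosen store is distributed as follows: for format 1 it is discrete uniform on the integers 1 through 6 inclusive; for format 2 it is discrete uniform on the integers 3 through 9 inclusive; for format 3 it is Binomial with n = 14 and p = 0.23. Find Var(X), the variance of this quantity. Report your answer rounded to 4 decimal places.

4.2424

Per component, 1: μ=3.5, E[X²]=15.1667; 2: μ=6, E[X²]=40; 3: μ=3.22, E[X²]=12.8478.
E[X] = 0.34·3.5 + 0.23·6 + 0.43·3.22 = 3.9546.
E[X²] = 0.34·15.1667 + 0.23·40 + 0.43·12.8478 = 19.8812.
Var(X) = E[X²] − (E[X])² = 19.8812 − 15.6389 = 4.24236.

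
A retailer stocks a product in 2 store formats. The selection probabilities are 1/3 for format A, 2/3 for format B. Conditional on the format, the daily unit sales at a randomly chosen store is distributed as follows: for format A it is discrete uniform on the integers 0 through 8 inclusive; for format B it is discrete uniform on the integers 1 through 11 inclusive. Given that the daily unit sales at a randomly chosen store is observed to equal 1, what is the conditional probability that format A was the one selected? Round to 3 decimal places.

Likelihoods P(X=1 | ·): A: 0.111111; B: 0.0909091.
Posterior ∝ prior × likelihood. Numerator for A: 0.333333·0.111111 = 0.037037.
Normalizing constant: 0.333333·0.111111 + 0.666667·0.0909091 = 0.0976431.
P(A | observation) = 0.037037 / 0.0976431 = 0.37931.

0.379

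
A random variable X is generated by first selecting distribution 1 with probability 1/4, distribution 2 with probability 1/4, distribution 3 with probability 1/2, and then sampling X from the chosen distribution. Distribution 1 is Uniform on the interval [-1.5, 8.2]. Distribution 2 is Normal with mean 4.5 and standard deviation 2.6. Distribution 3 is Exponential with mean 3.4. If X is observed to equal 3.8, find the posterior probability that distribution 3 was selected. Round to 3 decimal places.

0.434

Likelihoods f(3.8 | ·): 1: 0.103093; 2: 0.147978; 3: 0.0961907.
Posterior ∝ prior × likelihood. Numerator for 3: 0.5·0.0961907 = 0.0480954.
Normalizing constant: 0.25·0.103093 + 0.25·0.147978 + 0.5·0.0961907 = 0.110863.
P(3 | observation) = 0.0480954 / 0.110863 = 0.433827.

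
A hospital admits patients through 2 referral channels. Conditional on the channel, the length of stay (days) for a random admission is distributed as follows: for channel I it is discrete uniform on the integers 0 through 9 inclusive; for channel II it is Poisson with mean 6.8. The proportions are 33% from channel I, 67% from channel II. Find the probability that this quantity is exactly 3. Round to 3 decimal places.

0.072

Conditional on each channel, P(X = 3): I: 0.1; II: 0.0583678.
By total probability, P(X = 3) = 0.33·0.1 + 0.67·0.0583678 = 0.0721064.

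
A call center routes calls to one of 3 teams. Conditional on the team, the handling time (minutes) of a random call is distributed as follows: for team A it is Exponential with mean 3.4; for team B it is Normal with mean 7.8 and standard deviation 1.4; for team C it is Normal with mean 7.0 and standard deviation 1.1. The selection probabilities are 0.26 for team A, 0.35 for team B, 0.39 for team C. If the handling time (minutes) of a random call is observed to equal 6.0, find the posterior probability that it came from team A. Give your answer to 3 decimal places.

Likelihoods f(6.0 | ·): A: 0.0503639; B: 0.124688; C: 0.239915.
Posterior ∝ prior × likelihood. Numerator for A: 0.26·0.0503639 = 0.0130946.
Normalizing constant: 0.26·0.0503639 + 0.35·0.124688 + 0.39·0.239915 = 0.150302.
P(A | observation) = 0.0130946 / 0.150302 = 0.0871219.

0.087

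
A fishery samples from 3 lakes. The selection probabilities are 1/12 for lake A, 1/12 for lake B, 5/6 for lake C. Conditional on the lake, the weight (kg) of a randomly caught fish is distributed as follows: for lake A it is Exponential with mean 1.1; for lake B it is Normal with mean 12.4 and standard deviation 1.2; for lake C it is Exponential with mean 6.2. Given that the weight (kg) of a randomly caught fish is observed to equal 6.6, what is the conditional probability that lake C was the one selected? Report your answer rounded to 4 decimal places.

Likelihoods f(6.6 | ·): A: 0.00225341; B: 2.81143e-06; C: 0.0556282.
Posterior ∝ prior × likelihood. Numerator for C: 0.833333·0.0556282 = 0.0463568.
Normalizing constant: 0.0833333·0.00225341 + 0.0833333·2.81143e-06 + 0.833333·0.0556282 = 0.0465448.
P(C | observation) = 0.0463568 / 0.0465448 = 0.99596.

0.9960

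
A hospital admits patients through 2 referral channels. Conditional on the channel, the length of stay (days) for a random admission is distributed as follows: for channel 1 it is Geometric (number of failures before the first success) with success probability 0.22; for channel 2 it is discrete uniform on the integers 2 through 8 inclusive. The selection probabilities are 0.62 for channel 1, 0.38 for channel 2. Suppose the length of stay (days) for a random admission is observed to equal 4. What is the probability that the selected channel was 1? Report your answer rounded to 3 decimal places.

Likelihoods P(X=4 | ·): 1: 0.0814331; 2: 0.142857.
Posterior ∝ prior × likelihood. Numerator for 1: 0.62·0.0814331 = 0.0504885.
Normalizing constant: 0.62·0.0814331 + 0.38·0.142857 = 0.104774.
P(1 | observation) = 0.0504885 / 0.104774 = 0.481879.

0.482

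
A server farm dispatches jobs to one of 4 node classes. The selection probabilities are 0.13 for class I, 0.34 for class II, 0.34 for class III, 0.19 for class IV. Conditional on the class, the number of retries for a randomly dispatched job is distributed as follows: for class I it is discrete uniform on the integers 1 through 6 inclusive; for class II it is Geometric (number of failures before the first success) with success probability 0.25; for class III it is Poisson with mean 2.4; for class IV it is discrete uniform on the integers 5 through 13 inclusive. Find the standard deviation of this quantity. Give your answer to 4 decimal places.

Per component, I: μ=3.5, E[X²]=15.1667; II: μ=3, E[X²]=21; III: μ=2.4, E[X²]=8.16; IV: μ=9, E[X²]=87.6667.
E[X] = 0.13·3.5 + 0.34·3 + 0.34·2.4 + 0.19·9 = 4.001.
E[X²] = 0.13·15.1667 + 0.34·21 + 0.34·8.16 + 0.19·87.6667 = 28.5427.
Var(X) = E[X²] − (E[X])² = 28.5427 − 16.008 = 12.5347.
SD(X) = √12.5347 = 3.54044.

3.5404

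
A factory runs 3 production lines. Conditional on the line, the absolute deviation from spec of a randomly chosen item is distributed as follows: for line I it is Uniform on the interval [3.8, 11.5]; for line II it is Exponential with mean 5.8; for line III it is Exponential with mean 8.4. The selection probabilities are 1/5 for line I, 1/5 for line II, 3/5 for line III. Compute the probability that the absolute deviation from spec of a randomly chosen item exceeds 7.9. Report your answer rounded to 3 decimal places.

Conditional on each line, P(X > 7.9): I: 0.467532; II: 0.25613; III: 0.390442.
By total probability, P(X > 7.9) = 0.2·0.467532 + 0.2·0.25613 + 0.6·0.390442 = 0.378998.

0.379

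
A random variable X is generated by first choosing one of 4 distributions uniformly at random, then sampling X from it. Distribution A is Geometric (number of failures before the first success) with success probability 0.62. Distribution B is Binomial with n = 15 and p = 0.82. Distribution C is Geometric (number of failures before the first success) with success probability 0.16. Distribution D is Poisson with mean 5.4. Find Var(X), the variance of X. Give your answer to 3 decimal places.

Per component, A: μ=0.612903, E[X²]=1.3642; B: μ=12.3, E[X²]=153.504; C: μ=5.25, E[X²]=60.375; D: μ=5.4, E[X²]=34.56.
E[X] = 0.25·0.612903 + 0.25·12.3 + 0.25·5.25 + 0.25·5.4 = 5.89073.
E[X²] = 0.25·1.3642 + 0.25·153.504 + 0.25·60.375 + 0.25·34.56 = 62.4508.
Var(X) = E[X²] − (E[X])² = 62.4508 − 34.7007 = 27.7502.

27.750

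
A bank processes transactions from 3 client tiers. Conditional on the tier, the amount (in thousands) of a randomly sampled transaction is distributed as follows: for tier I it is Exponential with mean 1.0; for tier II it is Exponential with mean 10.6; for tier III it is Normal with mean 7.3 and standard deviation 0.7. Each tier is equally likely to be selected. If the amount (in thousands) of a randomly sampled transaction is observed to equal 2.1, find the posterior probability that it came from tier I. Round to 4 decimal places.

0.6128

Likelihoods f(2.1 | ·): I: 0.122456; II: 0.0773846; III: 5.92693e-13.
Posterior ∝ prior × likelihood. Numerator for I: 0.333333·0.122456 = 0.0408188.
Normalizing constant: 0.333333·0.122456 + 0.333333·0.0773846 + 0.333333·5.92693e-13 = 0.0666137.
P(I | observation) = 0.0408188 / 0.0666137 = 0.612769.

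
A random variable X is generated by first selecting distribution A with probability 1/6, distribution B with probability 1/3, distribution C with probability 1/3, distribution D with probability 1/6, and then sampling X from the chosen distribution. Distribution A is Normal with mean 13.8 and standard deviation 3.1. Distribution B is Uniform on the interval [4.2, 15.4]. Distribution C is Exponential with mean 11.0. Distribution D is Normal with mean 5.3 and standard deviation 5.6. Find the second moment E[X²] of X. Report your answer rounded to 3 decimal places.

For each component E[X²] = Var + (mean)², giving A: 200.05; B: 106.493; C: 242; D: 59.45.
Overall E[X²] = 0.166667·200.05 + 0.333333·106.493 + 0.333333·242 + 0.166667·59.45 = 159.414.

159.414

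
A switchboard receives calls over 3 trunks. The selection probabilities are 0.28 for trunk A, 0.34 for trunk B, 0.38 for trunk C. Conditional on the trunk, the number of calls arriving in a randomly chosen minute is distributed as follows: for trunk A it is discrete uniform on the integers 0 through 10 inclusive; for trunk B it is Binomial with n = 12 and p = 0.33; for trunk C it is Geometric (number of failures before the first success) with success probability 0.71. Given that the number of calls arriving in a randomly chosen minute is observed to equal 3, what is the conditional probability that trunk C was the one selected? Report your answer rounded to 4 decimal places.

Likelihoods P(X=3 | ·): A: 0.0909091; B: 0.215099; C: 0.0173162.
Posterior ∝ prior × likelihood. Numerator for C: 0.38·0.0173162 = 0.00658015.
Normalizing constant: 0.28·0.0909091 + 0.34·0.215099 + 0.38·0.0173162 = 0.105168.
P(C | observation) = 0.00658015 / 0.105168 = 0.0625679.

0.0626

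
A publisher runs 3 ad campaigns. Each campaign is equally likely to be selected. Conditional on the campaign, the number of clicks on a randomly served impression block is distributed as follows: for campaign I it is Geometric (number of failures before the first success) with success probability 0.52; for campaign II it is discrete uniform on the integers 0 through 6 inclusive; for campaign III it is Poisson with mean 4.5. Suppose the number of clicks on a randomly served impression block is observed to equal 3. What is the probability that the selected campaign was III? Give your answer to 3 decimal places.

0.457

Likelihoods P(X=3 | ·): I: 0.0575078; II: 0.142857; III: 0.168718.
Posterior ∝ prior × likelihood. Numerator for III: 0.333333·0.168718 = 0.0562393.
Normalizing constant: 0.333333·0.0575078 + 0.333333·0.142857 + 0.333333·0.168718 = 0.123028.
P(III | observation) = 0.0562393 / 0.123028 = 0.457127.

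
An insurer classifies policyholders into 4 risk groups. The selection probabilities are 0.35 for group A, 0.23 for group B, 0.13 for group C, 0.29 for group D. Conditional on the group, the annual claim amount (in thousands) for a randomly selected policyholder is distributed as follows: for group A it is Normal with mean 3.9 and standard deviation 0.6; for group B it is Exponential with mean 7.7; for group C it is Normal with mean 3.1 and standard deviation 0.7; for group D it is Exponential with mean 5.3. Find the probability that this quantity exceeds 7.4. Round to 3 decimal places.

Conditional on each group, P(X > 7.4): A: 2.71654e-09; B: 0.382495; C: 4.05251e-10; D: 0.247529.
By total probability, P(X > 7.4) = 0.35·2.71654e-09 + 0.23·0.382495 + 0.13·4.05251e-10 + 0.29·0.247529 = 0.159757.

0.160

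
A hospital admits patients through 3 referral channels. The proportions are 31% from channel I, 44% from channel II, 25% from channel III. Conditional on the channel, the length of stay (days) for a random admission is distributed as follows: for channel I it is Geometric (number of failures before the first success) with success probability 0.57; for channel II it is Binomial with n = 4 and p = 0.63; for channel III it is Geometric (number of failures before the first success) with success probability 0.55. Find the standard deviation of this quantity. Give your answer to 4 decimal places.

Per component, I: μ=0.754386, E[X²]=1.89258; II: μ=2.52, E[X²]=7.2828; III: μ=0.818182, E[X²]=2.15702.
E[X] = 0.31·0.754386 + 0.44·2.52 + 0.25·0.818182 = 1.54721.
E[X²] = 0.31·1.89258 + 0.44·7.2828 + 0.25·2.15702 = 4.33039.
Var(X) = E[X²] − (E[X])² = 4.33039 − 2.39384 = 1.93655.
SD(X) = √1.93655 = 1.3916.

1.3916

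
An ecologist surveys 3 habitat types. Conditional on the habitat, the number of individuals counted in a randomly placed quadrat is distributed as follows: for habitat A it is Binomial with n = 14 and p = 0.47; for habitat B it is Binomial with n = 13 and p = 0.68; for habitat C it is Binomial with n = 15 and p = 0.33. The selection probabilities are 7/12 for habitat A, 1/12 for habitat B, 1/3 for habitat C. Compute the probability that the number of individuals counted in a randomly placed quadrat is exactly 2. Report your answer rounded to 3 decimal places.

Conditional on each habitat, P(X = 2): A: 0.00987524; B: 0.000129946; C: 0.0626888.
By total probability, P(X = 2) = 0.583333·0.00987524 + 0.0833333·0.000129946 + 0.333333·0.0626888 = 0.0266676.

0.027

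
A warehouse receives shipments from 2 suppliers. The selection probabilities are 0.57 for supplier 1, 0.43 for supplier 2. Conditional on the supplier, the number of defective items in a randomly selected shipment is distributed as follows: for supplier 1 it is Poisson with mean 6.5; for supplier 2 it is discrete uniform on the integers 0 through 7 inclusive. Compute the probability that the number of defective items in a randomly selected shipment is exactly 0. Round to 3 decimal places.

Conditional on each supplier, P(X = 0): 1: 0.00150344; 2: 0.125.
By total probability, P(X = 0) = 0.57·0.00150344 + 0.43·0.125 = 0.054607.

0.055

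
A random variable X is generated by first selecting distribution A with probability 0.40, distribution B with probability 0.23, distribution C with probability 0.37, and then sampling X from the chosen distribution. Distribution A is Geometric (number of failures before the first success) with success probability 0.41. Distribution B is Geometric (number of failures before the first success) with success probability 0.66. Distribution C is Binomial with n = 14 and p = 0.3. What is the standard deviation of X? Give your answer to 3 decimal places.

Per component, A: μ=1.43902, E[X²]=5.58061; B: μ=0.515152, E[X²]=1.04591; C: μ=4.2, E[X²]=20.58.
E[X] = 0.4·1.43902 + 0.23·0.515152 + 0.37·4.2 = 2.24809.
E[X²] = 0.4·5.58061 + 0.23·1.04591 + 0.37·20.58 = 10.0874.
Var(X) = E[X²] − (E[X])² = 10.0874 − 5.05393 = 5.03347.
SD(X) = √5.03347 = 2.24354.

2.244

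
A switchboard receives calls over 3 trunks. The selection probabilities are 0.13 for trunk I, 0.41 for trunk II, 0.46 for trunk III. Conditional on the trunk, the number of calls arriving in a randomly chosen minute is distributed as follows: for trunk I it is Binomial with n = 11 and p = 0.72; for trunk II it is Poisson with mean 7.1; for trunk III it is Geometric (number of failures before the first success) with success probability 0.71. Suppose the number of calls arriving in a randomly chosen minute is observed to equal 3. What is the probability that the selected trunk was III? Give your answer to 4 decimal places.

0.2800

Likelihoods P(X=3 | ·): I: 0.00232673; II: 0.049219; III: 0.0173162.
Posterior ∝ prior × likelihood. Numerator for III: 0.46·0.0173162 = 0.00796545.
Normalizing constant: 0.13·0.00232673 + 0.41·0.049219 + 0.46·0.0173162 = 0.0284477.
P(III | observation) = 0.00796545 / 0.0284477 = 0.280003.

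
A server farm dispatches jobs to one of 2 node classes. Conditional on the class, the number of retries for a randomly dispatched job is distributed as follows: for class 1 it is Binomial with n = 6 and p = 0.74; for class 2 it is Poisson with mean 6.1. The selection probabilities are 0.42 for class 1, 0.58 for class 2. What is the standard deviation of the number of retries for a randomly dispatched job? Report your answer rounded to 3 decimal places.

2.167

Per component, 1: μ=4.44, E[X²]=20.868; 2: μ=6.1, E[X²]=43.31.
E[X] = 0.42·4.44 + 0.58·6.1 = 5.4028.
E[X²] = 0.42·20.868 + 0.58·43.31 = 33.8844.
Var(X) = E[X²] − (E[X])² = 33.8844 − 29.1902 = 4.69411.
SD(X) = √4.69411 = 2.16659.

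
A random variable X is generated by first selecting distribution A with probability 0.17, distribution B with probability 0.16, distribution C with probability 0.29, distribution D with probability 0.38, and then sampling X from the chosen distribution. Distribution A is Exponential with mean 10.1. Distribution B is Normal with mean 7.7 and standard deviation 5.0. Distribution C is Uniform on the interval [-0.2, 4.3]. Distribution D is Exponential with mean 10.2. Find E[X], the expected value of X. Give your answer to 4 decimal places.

7.4195

Component means — A: 10.1; B: 7.7; C: 2.05; D: 10.2.
E[X] = 0.17·10.1 + 0.16·7.7 + 0.29·2.05 + 0.38·10.2 = 7.4195.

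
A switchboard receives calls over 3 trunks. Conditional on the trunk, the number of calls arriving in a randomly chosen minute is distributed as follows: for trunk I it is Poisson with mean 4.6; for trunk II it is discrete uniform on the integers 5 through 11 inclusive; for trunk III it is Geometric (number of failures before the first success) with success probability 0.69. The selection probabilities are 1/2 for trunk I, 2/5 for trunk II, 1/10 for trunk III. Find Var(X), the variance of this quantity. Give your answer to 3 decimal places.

9.419

Per component, I: μ=4.6, E[X²]=25.76; II: μ=8, E[X²]=68; III: μ=0.449275, E[X²]=0.852972.
E[X] = 0.5·4.6 + 0.4·8 + 0.1·0.449275 = 5.54493.
E[X²] = 0.5·25.76 + 0.4·68 + 0.1·0.852972 = 40.1653.
Var(X) = E[X²] − (E[X])² = 40.1653 − 30.7462 = 9.41908.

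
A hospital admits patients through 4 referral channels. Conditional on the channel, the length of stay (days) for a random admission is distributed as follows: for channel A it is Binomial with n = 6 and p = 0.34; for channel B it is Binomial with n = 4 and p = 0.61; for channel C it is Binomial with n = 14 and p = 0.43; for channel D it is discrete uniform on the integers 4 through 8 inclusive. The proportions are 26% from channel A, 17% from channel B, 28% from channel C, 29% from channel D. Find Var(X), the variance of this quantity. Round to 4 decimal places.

Per component, A: μ=2.04, E[X²]=5.508; B: μ=2.44, E[X²]=6.9052; C: μ=6.02, E[X²]=39.6718; D: μ=6, E[X²]=38.
E[X] = 0.26·2.04 + 0.17·2.44 + 0.28·6.02 + 0.29·6 = 4.3708.
E[X²] = 0.26·5.508 + 0.17·6.9052 + 0.28·39.6718 + 0.29·38 = 24.7341.
Var(X) = E[X²] − (E[X])² = 24.7341 − 19.1039 = 5.63018.

5.6302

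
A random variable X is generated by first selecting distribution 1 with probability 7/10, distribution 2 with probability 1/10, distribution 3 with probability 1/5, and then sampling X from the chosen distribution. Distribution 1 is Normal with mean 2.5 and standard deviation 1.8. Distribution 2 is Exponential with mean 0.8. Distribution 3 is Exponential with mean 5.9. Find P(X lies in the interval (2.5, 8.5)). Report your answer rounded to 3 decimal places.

0.438

Conditional on each component, P(2.5 < X < 8.5): 1: 0.499571; 2: 0.0439126; 3: 0.417834.
By total probability, P(2.5 < X < 8.5) = 0.7·0.499571 + 0.1·0.0439126 + 0.2·0.417834 = 0.437658.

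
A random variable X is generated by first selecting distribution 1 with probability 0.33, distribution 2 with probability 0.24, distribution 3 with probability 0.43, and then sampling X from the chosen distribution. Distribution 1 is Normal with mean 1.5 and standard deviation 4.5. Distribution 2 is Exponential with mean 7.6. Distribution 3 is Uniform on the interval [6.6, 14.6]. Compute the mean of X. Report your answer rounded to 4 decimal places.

Component means — 1: 1.5; 2: 7.6; 3: 10.6.
E[X] = 0.33·1.5 + 0.24·7.6 + 0.43·10.6 = 6.877.

6.8770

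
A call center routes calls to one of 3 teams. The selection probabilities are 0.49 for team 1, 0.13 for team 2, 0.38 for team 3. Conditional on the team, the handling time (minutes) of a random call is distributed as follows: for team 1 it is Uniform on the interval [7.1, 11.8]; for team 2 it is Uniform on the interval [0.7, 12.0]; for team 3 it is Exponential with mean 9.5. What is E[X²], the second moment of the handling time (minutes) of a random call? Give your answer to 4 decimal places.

119.8755

For each component E[X²] = Var + (mean)², giving 1: 91.1433; 2: 50.9633; 3: 180.5.
Overall E[X²] = 0.49·91.1433 + 0.13·50.9633 + 0.38·180.5 = 119.875.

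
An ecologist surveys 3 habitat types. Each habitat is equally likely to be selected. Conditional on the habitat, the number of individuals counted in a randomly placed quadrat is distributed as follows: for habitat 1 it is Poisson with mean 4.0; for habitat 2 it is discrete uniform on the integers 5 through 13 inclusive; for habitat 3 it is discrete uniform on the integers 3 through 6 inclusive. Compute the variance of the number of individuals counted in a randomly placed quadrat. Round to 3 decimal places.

Per component, 1: μ=4, E[X²]=20; 2: μ=9, E[X²]=87.6667; 3: μ=4.5, E[X²]=21.5.
E[X] = 0.333333·4 + 0.333333·9 + 0.333333·4.5 = 5.83333.
E[X²] = 0.333333·20 + 0.333333·87.6667 + 0.333333·21.5 = 43.0556.
Var(X) = E[X²] − (E[X])² = 43.0556 − 34.0278 = 9.02778.

9.028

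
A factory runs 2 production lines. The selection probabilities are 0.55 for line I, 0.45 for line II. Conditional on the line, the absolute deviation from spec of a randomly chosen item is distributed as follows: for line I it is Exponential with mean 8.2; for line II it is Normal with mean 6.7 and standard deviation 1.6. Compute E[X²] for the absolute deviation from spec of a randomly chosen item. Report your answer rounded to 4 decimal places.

For each component E[X²] = Var + (mean)², giving I: 134.48; II: 47.45.
Overall E[X²] = 0.55·134.48 + 0.45·47.45 = 95.3165.

95.3165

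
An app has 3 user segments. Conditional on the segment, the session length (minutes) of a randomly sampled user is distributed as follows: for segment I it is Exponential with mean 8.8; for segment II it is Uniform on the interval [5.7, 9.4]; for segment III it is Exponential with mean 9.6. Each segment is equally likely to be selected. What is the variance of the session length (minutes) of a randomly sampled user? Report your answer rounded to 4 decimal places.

57.6253

Per component, I: μ=8.8, E[X²]=154.88; II: μ=7.55, E[X²]=58.1433; III: μ=9.6, E[X²]=184.32.
E[X] = 0.333333·8.8 + 0.333333·7.55 + 0.333333·9.6 = 8.65.
E[X²] = 0.333333·154.88 + 0.333333·58.1433 + 0.333333·184.32 = 132.448.
Var(X) = E[X²] − (E[X])² = 132.448 − 74.8225 = 57.6253.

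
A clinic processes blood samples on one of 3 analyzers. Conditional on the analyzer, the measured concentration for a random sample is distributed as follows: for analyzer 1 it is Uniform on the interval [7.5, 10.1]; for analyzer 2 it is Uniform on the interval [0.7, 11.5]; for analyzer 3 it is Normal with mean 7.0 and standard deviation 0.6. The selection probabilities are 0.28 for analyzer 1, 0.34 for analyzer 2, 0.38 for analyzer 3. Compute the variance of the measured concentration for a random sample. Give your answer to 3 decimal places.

4.743

Per component, 1: μ=8.8, E[X²]=78.0033; 2: μ=6.1, E[X²]=46.93; 3: μ=7, E[X²]=49.36.
E[X] = 0.28·8.8 + 0.34·6.1 + 0.38·7 = 7.198.
E[X²] = 0.28·78.0033 + 0.34·46.93 + 0.38·49.36 = 56.5539.
Var(X) = E[X²] − (E[X])² = 56.5539 − 51.8112 = 4.74273.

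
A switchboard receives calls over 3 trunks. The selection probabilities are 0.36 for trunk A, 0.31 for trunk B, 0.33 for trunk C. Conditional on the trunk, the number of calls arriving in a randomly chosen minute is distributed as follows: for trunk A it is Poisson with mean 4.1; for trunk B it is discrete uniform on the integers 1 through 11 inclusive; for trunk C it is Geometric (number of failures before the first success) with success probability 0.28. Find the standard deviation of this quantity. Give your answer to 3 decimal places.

3.081

Per component, A: μ=4.1, E[X²]=20.91; B: μ=6, E[X²]=46; C: μ=2.57143, E[X²]=15.7959.
E[X] = 0.36·4.1 + 0.31·6 + 0.33·2.57143 = 4.18457.
E[X²] = 0.36·20.91 + 0.31·46 + 0.33·15.7959 = 27.0003.
Var(X) = E[X²] − (E[X])² = 27.0003 − 17.5106 = 9.48962.
SD(X) = √9.48962 = 3.08052.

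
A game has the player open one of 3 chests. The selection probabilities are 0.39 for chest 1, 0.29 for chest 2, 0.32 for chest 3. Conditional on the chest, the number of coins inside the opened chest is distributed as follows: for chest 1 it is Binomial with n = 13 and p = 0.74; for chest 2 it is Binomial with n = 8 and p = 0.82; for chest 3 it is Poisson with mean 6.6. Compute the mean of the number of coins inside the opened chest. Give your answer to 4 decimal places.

Component means — 1: 9.62; 2: 6.56; 3: 6.6.
E[X] = 0.39·9.62 + 0.29·6.56 + 0.32·6.6 = 7.7662.

7.7662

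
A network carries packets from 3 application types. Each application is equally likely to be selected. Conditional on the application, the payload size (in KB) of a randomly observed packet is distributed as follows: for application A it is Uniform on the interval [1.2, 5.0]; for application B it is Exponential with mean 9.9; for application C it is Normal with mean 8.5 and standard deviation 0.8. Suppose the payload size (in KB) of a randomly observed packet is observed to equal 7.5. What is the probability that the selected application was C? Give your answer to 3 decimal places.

Likelihoods f(7.5 | ·): A: 0; B: 0.0473537; C: 0.228311.
Posterior ∝ prior × likelihood. Numerator for C: 0.333333·0.228311 = 0.0761038.
Normalizing constant: 0.333333·0 + 0.333333·0.0473537 + 0.333333·0.228311 = 0.0918883.
P(C | observation) = 0.0761038 / 0.0918883 = 0.82822.

0.828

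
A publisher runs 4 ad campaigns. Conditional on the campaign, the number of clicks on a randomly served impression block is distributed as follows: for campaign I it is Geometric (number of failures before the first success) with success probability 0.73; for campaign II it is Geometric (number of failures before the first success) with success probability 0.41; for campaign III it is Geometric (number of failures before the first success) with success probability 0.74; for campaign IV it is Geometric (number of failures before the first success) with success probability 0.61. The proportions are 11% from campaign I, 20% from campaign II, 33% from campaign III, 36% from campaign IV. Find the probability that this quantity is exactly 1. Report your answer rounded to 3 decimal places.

Conditional on each campaign, P(X = 1): I: 0.1971; II: 0.2419; III: 0.1924; IV: 0.2379.
By total probability, P(X = 1) = 0.11·0.1971 + 0.2·0.2419 + 0.33·0.1924 + 0.36·0.2379 = 0.219197.

0.219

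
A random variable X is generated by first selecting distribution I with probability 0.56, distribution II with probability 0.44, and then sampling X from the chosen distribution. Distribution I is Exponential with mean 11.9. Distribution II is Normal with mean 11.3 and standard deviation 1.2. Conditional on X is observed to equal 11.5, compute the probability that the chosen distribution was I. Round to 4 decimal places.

Likelihoods f(11.5 | ·): I: 0.031971; II: 0.327866.
Posterior ∝ prior × likelihood. Numerator for I: 0.56·0.031971 = 0.0179038.
Normalizing constant: 0.56·0.031971 + 0.44·0.327866 = 0.162165.
P(I | observation) = 0.0179038 / 0.162165 = 0.110405.

0.1104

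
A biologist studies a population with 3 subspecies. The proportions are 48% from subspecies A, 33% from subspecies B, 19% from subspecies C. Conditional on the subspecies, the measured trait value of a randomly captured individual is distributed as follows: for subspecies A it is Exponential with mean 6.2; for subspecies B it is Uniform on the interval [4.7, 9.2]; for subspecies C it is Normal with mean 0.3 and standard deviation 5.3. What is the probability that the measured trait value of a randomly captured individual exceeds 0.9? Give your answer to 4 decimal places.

Conditional on each subspecies, P(X > 0.9): A: 0.864883; B: 1; C: 0.454933.
By total probability, P(X > 0.9) = 0.48·0.864883 + 0.33·1 + 0.19·0.454933 = 0.831581.

0.8316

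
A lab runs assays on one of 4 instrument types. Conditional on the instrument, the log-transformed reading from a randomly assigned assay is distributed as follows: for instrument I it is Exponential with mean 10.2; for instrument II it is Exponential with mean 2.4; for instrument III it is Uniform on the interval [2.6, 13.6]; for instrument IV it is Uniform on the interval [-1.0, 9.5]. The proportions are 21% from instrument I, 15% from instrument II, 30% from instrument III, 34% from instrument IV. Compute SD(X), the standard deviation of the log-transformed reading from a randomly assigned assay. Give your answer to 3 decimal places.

6.061

Per component, I: μ=10.2, E[X²]=208.08; II: μ=2.4, E[X²]=11.52; III: μ=8.1, E[X²]=75.6933; IV: μ=4.25, E[X²]=27.25.
E[X] = 0.21·10.2 + 0.15·2.4 + 0.3·8.1 + 0.34·4.25 = 6.377.
E[X²] = 0.21·208.08 + 0.15·11.52 + 0.3·75.6933 + 0.34·27.25 = 77.3978.
Var(X) = E[X²] − (E[X])² = 77.3978 − 40.6661 = 36.7317.
SD(X) = √36.7317 = 6.06067.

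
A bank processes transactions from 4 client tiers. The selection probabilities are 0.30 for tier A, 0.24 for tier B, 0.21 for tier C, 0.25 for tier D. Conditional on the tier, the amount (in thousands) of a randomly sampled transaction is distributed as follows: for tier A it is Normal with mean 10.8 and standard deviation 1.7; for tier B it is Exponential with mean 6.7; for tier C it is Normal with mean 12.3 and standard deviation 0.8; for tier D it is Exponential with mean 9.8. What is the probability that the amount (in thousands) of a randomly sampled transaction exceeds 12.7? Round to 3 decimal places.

Conditional on each tier, P(X > 12.7): A: 0.131859; B: 0.15024; C: 0.308538; D: 0.273646.
By total probability, P(X > 12.7) = 0.3·0.131859 + 0.24·0.15024 + 0.21·0.308538 + 0.25·0.273646 = 0.20882.

0.209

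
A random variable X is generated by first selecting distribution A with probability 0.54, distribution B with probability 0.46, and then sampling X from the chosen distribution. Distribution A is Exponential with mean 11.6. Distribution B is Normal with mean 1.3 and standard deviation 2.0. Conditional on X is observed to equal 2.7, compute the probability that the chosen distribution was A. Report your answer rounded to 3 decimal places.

0.339

Likelihoods f(2.7 | ·): A: 0.0683056; B: 0.156127.
Posterior ∝ prior × likelihood. Numerator for A: 0.54·0.0683056 = 0.036885.
Normalizing constant: 0.54·0.0683056 + 0.46·0.156127 = 0.108703.
P(A | observation) = 0.036885 / 0.108703 = 0.339318.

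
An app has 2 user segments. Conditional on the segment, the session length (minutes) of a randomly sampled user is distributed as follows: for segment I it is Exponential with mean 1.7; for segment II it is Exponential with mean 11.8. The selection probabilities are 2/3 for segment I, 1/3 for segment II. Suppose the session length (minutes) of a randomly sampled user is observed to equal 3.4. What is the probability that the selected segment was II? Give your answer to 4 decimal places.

Likelihoods f(3.4 | ·): I: 0.079609; II: 0.0635305.
Posterior ∝ prior × likelihood. Numerator for II: 0.333333·0.0635305 = 0.0211768.
Normalizing constant: 0.666667·0.079609 + 0.333333·0.0635305 = 0.0742495.
P(II | observation) = 0.0211768 / 0.0742495 = 0.285212.

0.2852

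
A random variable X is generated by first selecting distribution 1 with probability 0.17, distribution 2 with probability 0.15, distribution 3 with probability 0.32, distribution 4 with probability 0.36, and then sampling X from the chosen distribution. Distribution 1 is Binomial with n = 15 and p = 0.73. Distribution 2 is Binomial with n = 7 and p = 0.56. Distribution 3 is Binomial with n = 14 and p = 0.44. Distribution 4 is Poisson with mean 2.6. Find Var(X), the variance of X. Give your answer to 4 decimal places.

11.3715

Per component, 1: μ=10.95, E[X²]=122.859; 2: μ=3.92, E[X²]=17.0912; 3: μ=6.16, E[X²]=41.3952; 4: μ=2.6, E[X²]=9.36.
E[X] = 0.17·10.95 + 0.15·3.92 + 0.32·6.16 + 0.36·2.6 = 5.3567.
E[X²] = 0.17·122.859 + 0.15·17.0912 + 0.32·41.3952 + 0.36·9.36 = 40.0658.
Var(X) = E[X²] − (E[X])² = 40.0658 − 28.6942 = 11.3715.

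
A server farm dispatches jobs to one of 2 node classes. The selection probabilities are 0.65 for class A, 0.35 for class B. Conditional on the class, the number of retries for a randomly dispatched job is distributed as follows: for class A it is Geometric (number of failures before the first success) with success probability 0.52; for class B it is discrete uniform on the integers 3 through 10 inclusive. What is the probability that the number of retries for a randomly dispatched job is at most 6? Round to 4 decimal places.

Conditional on each class, P(X ≤ 6): A: 0.994129; B: 0.5.
By total probability, P(X ≤ 6) = 0.65·0.994129 + 0.35·0.5 = 0.821184.

0.8212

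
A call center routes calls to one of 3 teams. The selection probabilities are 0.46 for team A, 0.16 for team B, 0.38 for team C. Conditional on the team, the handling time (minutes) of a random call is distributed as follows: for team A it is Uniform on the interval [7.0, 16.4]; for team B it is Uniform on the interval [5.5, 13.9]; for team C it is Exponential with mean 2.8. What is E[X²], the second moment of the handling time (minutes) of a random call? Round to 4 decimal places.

88.3101

For each component E[X²] = Var + (mean)², giving A: 144.253; B: 99.97; C: 15.68.
Overall E[X²] = 0.46·144.253 + 0.16·99.97 + 0.38·15.68 = 88.3101.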